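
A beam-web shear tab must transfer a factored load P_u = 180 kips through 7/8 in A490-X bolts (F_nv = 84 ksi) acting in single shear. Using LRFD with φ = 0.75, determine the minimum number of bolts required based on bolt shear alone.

A_b = π·0.875²/4 = 0.6013 in².
Per-bolt design strength φR_n = 0.75 × 84 × 0.6013 × 1 = 37.88 kips.
n ≥ 180 / 37.88 = 4.751 → use 5 bolts.

5 bolts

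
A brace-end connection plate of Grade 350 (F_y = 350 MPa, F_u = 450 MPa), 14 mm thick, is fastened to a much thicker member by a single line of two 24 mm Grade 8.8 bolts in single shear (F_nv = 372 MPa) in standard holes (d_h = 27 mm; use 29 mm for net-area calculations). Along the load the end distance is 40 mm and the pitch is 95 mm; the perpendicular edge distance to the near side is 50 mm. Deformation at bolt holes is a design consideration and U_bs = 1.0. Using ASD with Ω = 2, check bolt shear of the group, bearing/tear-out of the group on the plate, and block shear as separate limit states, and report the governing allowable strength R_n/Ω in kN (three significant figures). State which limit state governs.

168 kN (bolt shear governs)

Bolt shear: A_b = π·24²/4 = 452.4 mm²; R_n = 372 × 452.4 × 2 × 1 / 1000 = 336.6 kN → 336.6 / 2 = 168 kN.
Bearing: edge l_c = 26.5, r_n = 200.3 kN; interior l_c = 68, r_n = 362.9 kN; R_n = 200.3 + 1·362.9 = 563.2 kN → 282 kN.
Block shear: A_gv = 1890, A_nv = 1281, A_nt = 497 mm²; R_n = min(0.6F_uA_nv, 0.6F_yA_gv) + U_bs·F_u·A_nt = 569.5 kN → 285 kN.
Bolt shear governs: 168 kN.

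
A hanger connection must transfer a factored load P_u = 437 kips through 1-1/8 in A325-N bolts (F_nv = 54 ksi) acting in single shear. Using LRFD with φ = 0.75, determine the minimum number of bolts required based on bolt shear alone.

11 bolts

A_b = π·1.125²/4 = 0.994 in².
Per-bolt design strength φR_n = 0.75 × 54 × 0.994 × 1 = 40.26 kips.
n ≥ 437 / 40.26 = 10.86 → use 11 bolts.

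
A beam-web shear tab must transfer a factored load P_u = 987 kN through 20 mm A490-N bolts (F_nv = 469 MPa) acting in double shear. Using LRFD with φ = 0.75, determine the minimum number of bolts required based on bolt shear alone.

A_b = π·20²/4 = 314.2 mm².
Per-bolt design strength φR_n = 0.75 × 469 × 314.2 × 2 / 1000 = 221 kN.
n ≥ 987 / 221 = 4.466 → use 5 bolts.

5 bolts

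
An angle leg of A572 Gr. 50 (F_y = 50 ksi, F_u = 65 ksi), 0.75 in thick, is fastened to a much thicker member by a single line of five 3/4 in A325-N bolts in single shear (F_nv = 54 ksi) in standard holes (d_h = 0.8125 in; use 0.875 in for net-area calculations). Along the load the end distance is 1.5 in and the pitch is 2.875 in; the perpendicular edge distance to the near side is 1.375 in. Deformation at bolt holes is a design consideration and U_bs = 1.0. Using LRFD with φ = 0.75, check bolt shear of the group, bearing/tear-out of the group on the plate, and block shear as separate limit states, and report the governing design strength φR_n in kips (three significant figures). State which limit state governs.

89.5 kips (bolt shear governs)

Bolt shear: A_b = π·0.75²/4 = 0.4418 in²; R_n = 54 × 0.4418 × 5 × 1 = 119.3 kips → 0.75 × 119.3 = 89.5 kips.
Bearing: edge l_c = 1.094, r_n = 63.98 kips; interior l_c = 2.062, r_n = 87.75 kips; R_n = 63.98 + 4·87.75 = 415 kips → 311 kips.
Block shear: A_gv = 9.75, A_nv = 6.797, A_nt = 0.7031 in²; R_n = min(0.6F_uA_nv, 0.6F_yA_gv) + U_bs·F_u·A_nt = 310.8 kips → 233 kips.
Bolt shear governs: 89.5 kips.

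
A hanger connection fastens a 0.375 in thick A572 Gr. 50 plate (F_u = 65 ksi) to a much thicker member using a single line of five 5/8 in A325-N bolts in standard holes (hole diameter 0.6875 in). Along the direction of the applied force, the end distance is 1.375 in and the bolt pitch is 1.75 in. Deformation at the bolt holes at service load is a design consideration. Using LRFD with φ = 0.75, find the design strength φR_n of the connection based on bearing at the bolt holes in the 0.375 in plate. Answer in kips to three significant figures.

Per bolt r_n = 1.2 l_c t F_u ≤ 2.4 d t F_u; upper limit = 2.4 × 0.625 × 0.375 × 65 = 36.56 kips.
Edge bolt: l_c = 1.375 − 0.6875/2 = 1.031 in → 1.2 × 1.031 × 0.375 × 65 = 30.16 → r_n = 30.16 kips.
Interior bolts: l_c = 1.75 − 0.6875 = 1.062 in → 1.2 × 1.062 × 0.375 × 65 = 31.08 → r_n = 31.08 kips.
R_n = 1 × 30.16 + 4 × 31.08 = 154.5 kips.
Design strength φR_n = 0.75 × 154.5 = 116 kips.

116 kips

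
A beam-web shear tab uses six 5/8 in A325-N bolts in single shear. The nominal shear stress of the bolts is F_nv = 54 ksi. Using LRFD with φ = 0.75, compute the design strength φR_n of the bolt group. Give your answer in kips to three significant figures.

A_b = π × 0.625² / 4 = 0.3068 in².
R_n = F_nv · A_b · n · n_s = 54 × 0.3068 × 6 × 1 = 99.4 kips.
Design strength φR_n = 0.75 × 99.4 = 74.6 kips.

74.6 kips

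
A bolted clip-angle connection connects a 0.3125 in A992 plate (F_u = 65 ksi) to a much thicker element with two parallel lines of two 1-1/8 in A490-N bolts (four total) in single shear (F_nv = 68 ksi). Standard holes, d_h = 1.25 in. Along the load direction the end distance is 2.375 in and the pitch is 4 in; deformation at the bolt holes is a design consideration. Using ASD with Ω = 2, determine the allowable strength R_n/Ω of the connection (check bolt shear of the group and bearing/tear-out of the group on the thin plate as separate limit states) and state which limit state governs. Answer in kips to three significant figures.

97.5 kips (bearing governs)

Bolt shear: A_b = π·1.125²/4 = 0.994 in²; R_n = 68 × 0.994 × 4 × 1 = 270.4 kips → 270.4 / 2 = 135 kips.
Bearing (1.2 l_c t F_u ≤ 2.4 d t F_u): upper limit = 2.4·1.125·0.3125·65 = 54.84 kips.
  Edge l_c = 2.375 − 1.25/2 = 1.75 → r_n = 42.66 kips; interior l_c = 4 − 1.25 = 2.75 → r_n = 54.84 kips.
  R_n,bearing = 2·42.66 + 2·54.84 = 195 kips → 195 / 2 = 97.5 kips.
Bearing governs: 97.5 kips.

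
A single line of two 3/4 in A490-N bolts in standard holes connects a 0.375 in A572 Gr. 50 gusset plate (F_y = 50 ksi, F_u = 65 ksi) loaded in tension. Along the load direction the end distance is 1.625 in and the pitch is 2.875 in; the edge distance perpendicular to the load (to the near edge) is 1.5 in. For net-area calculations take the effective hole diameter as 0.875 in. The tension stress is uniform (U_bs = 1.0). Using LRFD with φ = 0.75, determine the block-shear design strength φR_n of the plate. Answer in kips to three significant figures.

54.4 kips

Shear plane L_v = 1.625 + 1·2.875 = 4.5 in; A_gv = 4.5 × 0.375 = 1.688 in².
A_nv = (4.5 − 1.5·0.875) × 0.375 = 1.195 in².
A_nt = (1.5 − 0.5·0.875) × 0.375 = 0.3984 in².
0.6 F_u A_nv = 46.62 kips; 0.6 F_y A_gv = 50.62 kips → shear rupture governs the shear term.
R_n = 46.62 + 1.0 × 65 × 0.3984 = 72.52 kips.
Design strength φR_n = 0.75 × 72.52 = 54.4 kips.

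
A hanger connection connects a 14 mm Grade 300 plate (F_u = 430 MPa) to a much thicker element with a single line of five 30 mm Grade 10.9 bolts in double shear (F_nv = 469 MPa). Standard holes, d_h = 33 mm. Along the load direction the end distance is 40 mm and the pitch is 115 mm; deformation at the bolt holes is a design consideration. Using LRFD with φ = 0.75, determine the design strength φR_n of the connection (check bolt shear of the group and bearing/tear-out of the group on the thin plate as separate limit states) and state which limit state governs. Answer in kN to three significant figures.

Bolt shear: A_b = π·30²/4 = 706.9 mm²; R_n = 469 × 706.9 × 5 × 2 / 1000 = 3315 kN → 0.75 × 3315 = 2490 kN.
Bearing (1.2 l_c t F_u ≤ 2.4 d t F_u): upper limit = 2.4·30·14·430 / 1000 = 433.4 kN.
  Edge l_c = 40 − 33/2 = 23.5 → r_n = 169.8 kN; interior l_c = 115 − 33 = 82 → r_n = 433.4 kN.
  R_n,bearing = 1·169.8 + 4·433.4 = 1904 kN → 0.75 × 1904 = 1430 kN.
Bearing governs: 1430 kN.

1430 kN (bearing governs)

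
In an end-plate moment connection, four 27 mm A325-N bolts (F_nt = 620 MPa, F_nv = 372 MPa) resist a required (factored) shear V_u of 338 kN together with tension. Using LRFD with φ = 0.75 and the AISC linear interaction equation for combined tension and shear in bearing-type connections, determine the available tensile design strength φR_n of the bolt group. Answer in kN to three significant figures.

821 kN

A_b = π·27²/4 = 572.6 mm²; f_rv = 338 × 1000 / (4 × 572.6) = 147.6 MPa.
F'_nt = 1.3 F_nt − (F_nt / φF_nv) f_rv = 1.3·620 − (620/(0.75·372))·147.6 = 478 MPa, capped at F_nt → F'_nt = 478 MPa.
R_n = F'_nt · A_b · n = 478 × 572.6 × 4 / 1000 = 1095 kN.
Design strength φR_n = 0.75 × 1095 = 821 kN.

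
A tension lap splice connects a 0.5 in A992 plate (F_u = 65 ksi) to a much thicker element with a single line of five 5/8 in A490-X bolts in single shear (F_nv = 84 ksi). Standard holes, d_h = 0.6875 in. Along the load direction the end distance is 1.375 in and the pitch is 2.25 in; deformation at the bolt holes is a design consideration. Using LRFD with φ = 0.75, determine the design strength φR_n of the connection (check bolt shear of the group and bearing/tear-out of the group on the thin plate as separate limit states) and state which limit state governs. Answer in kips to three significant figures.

Bolt shear: A_b = π·0.625²/4 = 0.3068 in²; R_n = 84 × 0.3068 × 5 × 1 = 128.9 kips → 0.75 × 128.9 = 96.6 kips.
Bearing (1.2 l_c t F_u ≤ 2.4 d t F_u): upper limit = 2.4·0.625·0.5·65 = 48.75 kips.
  Edge l_c = 1.375 − 0.6875/2 = 1.031 → r_n = 40.22 kips; interior l_c = 2.25 − 0.6875 = 1.562 → r_n = 48.75 kips.
  R_n,bearing = 1·40.22 + 4·48.75 = 235.2 kips → 0.75 × 235.2 = 176 kips.
Bolt shear governs: 96.6 kips.

96.6 kips (bolt shear governs)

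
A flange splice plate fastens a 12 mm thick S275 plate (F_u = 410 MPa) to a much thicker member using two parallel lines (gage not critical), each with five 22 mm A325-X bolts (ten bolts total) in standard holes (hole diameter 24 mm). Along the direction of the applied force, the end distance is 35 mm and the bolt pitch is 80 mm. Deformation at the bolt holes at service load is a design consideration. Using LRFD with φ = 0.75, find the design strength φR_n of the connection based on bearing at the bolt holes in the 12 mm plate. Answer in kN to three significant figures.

Per bolt r_n = 1.2 l_c t F_u ≤ 2.4 d t F_u; upper limit = 2.4 × 22 × 12 × 410 / 1000 = 259.8 kN.
Edge bolt: l_c = 35 − 24/2 = 23 mm → 1.2 × 23 × 12 × 410 / 1000 = 135.8 → r_n = 135.8 kN.
Interior bolts: l_c = 80 − 24 = 56 mm → 1.2 × 56 × 12 × 410 / 1000 = 330.6 → r_n = 259.8 kN.
R_n = 2 × 135.8 + 8 × 259.8 = 2350 kN.
Design strength φR_n = 0.75 × 2350 = 1760 kN.

1760 kN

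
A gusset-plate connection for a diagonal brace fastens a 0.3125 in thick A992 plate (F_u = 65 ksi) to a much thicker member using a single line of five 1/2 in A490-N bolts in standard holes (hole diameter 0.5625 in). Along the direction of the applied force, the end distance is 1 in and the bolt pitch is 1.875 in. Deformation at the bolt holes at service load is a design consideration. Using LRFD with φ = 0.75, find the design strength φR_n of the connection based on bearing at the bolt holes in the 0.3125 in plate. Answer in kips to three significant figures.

86.3 kips

Per bolt r_n = 1.2 l_c t F_u ≤ 2.4 d t F_u; upper limit = 2.4 × 0.5 × 0.3125 × 65 = 24.38 kips.
Edge bolt: l_c = 1 − 0.5625/2 = 0.7188 in → 1.2 × 0.7188 × 0.3125 × 65 = 17.52 → r_n = 17.52 kips.
Interior bolts: l_c = 1.875 − 0.5625 = 1.312 in → 1.2 × 1.312 × 0.3125 × 65 = 31.99 → r_n = 24.38 kips.
R_n = 1 × 17.52 + 4 × 24.38 = 115 kips.
Design strength φR_n = 0.75 × 115 = 86.3 kips.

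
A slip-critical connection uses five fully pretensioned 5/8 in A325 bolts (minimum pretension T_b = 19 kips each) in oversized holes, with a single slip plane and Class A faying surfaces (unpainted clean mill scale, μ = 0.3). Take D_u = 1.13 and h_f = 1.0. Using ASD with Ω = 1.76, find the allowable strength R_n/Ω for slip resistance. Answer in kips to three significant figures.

R_n = μ · D_u · h_f · T_b · n_s · n_b = 0.3 × 1.13 × 1.0 × 19 × 1 × 5 = 32.2 kips.
Allowable strength R_n/Ω = 32.2 / 1.76 = 18.3 kips.

18.3 kips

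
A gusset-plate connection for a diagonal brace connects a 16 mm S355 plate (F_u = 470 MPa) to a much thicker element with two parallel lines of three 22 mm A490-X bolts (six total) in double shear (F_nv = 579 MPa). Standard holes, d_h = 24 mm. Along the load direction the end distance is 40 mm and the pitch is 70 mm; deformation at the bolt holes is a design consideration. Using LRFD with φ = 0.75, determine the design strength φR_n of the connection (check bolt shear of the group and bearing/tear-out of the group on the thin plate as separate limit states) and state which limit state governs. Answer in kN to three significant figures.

1570 kN (bearing governs)

Bolt shear: A_b = π·22²/4 = 380.1 mm²; R_n = 579 × 380.1 × 6 × 2 / 1000 = 2641 kN → 0.75 × 2641 = 1980 kN.
Bearing (1.2 l_c t F_u ≤ 2.4 d t F_u): upper limit = 2.4·22·16·470 / 1000 = 397.1 kN.
  Edge l_c = 40 − 24/2 = 28 → r_n = 252.7 kN; interior l_c = 70 − 24 = 46 → r_n = 397.1 kN.
  R_n,bearing = 2·252.7 + 4·397.1 = 2094 kN → 0.75 × 2094 = 1570 kN.
Bearing governs: 1570 kN.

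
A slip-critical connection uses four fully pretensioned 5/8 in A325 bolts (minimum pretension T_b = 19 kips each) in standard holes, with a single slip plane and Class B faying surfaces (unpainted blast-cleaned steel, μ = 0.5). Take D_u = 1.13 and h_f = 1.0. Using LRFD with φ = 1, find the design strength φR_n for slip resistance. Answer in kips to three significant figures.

R_n = μ · D_u · h_f · T_b · n_s · n_b = 0.5 × 1.13 × 1.0 × 19 × 1 × 4 = 42.94 kips.
Design strength φR_n = 1 × 42.94 = 42.9 kips.

42.9 kips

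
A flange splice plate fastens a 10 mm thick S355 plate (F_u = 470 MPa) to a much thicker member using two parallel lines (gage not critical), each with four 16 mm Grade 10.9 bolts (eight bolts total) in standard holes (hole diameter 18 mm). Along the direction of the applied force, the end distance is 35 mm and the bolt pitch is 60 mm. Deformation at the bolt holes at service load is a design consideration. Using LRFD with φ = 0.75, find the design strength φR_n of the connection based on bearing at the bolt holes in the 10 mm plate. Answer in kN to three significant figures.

1030 kN

Per bolt r_n = 1.2 l_c t F_u ≤ 2.4 d t F_u; upper limit = 2.4 × 16 × 10 × 470 / 1000 = 180.5 kN.
Edge bolt: l_c = 35 − 18/2 = 26 mm → 1.2 × 26 × 10 × 470 / 1000 = 146.6 → r_n = 146.6 kN.
Interior bolts: l_c = 60 − 18 = 42 mm → 1.2 × 42 × 10 × 470 / 1000 = 236.9 → r_n = 180.5 kN.
R_n = 2 × 146.6 + 6 × 180.5 = 1376 kN.
Design strength φR_n = 0.75 × 1376 = 1030 kN.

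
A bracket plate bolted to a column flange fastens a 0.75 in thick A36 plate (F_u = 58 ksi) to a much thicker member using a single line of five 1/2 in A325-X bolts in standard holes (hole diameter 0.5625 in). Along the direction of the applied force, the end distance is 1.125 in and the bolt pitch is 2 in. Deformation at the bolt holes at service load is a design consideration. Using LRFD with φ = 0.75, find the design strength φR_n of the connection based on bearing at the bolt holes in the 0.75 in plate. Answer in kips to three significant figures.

Per bolt r_n = 1.2 l_c t F_u ≤ 2.4 d t F_u; upper limit = 2.4 × 0.5 × 0.75 × 58 = 52.2 kips.
Edge bolt: l_c = 1.125 − 0.5625/2 = 0.8438 in → 1.2 × 0.8438 × 0.75 × 58 = 44.04 → r_n = 44.04 kips.
Interior bolts: l_c = 2 − 0.5625 = 1.438 in → 1.2 × 1.438 × 0.75 × 58 = 75.04 → r_n = 52.2 kips.
R_n = 1 × 44.04 + 4 × 52.2 = 252.8 kips.
Design strength φR_n = 0.75 × 252.8 = 190 kips.

190 kips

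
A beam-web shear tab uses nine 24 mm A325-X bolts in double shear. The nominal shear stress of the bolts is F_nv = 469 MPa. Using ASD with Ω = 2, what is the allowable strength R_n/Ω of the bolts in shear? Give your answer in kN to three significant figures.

A_b = π × 24² / 4 = 452.4 mm².
R_n = F_nv · A_b · n · n_s = 469 × 452.4 × 9 × 2 / 1000 = 3819 kN.
Allowable strength R_n/Ω = 3819 / 2 = 1910 kN.

1910 kN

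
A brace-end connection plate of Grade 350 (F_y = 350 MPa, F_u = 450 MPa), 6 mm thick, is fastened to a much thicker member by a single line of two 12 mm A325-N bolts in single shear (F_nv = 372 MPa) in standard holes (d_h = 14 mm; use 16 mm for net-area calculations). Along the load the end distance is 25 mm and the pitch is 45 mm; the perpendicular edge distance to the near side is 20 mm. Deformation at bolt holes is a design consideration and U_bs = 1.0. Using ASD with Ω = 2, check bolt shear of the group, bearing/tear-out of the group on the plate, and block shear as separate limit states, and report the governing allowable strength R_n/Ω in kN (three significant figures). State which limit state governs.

Bolt shear: A_b = π·12²/4 = 113.1 mm²; R_n = 372 × 113.1 × 2 × 1 / 1000 = 84.14 kN → 84.14 / 2 = 42.1 kN.
Bearing: edge l_c = 18, r_n = 58.32 kN; interior l_c = 31, r_n = 77.76 kN; R_n = 58.32 + 1·77.76 = 136.1 kN → 68 kN.
Block shear: A_gv = 420, A_nv = 276, A_nt = 72 mm²; R_n = min(0.6F_uA_nv, 0.6F_yA_gv) + U_bs·F_u·A_nt = 106.9 kN → 53.5 kN.
Bolt shear governs: 42.1 kN.

42.1 kN (bolt shear governs)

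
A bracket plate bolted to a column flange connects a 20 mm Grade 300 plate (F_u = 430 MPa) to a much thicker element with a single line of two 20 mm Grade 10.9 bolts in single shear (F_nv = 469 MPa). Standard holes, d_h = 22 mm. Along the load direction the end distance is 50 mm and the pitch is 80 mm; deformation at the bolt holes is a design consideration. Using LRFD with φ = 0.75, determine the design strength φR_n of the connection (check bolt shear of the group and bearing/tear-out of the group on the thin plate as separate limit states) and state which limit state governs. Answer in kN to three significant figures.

221 kN (bolt shear governs)

Bolt shear: A_b = π·20²/4 = 314.2 mm²; R_n = 469 × 314.2 × 2 × 1 / 1000 = 294.7 kN → 0.75 × 294.7 = 221 kN.
Bearing (1.2 l_c t F_u ≤ 2.4 d t F_u): upper limit = 2.4·20·20·430 / 1000 = 412.8 kN.
  Edge l_c = 50 − 22/2 = 39 → r_n = 402.5 kN; interior l_c = 80 − 22 = 58 → r_n = 412.8 kN.
  R_n,bearing = 1·402.5 + 1·412.8 = 815.3 kN → 0.75 × 815.3 = 611 kN.
Bolt shear governs: 221 kN.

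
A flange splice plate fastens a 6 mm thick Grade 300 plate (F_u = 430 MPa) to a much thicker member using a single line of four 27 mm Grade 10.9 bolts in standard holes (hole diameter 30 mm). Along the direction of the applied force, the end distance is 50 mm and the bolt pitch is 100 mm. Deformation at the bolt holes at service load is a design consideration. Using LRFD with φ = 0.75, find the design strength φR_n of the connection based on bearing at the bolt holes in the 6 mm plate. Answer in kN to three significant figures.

Per bolt r_n = 1.2 l_c t F_u ≤ 2.4 d t F_u; upper limit = 2.4 × 27 × 6 × 430 / 1000 = 167.2 kN.
Edge bolt: l_c = 50 − 30/2 = 35 mm → 1.2 × 35 × 6 × 430 / 1000 = 108.4 → r_n = 108.4 kN.
Interior bolts: l_c = 100 − 30 = 70 mm → 1.2 × 70 × 6 × 430 / 1000 = 216.7 → r_n = 167.2 kN.
R_n = 1 × 108.4 + 3 × 167.2 = 609.9 kN.
Design strength φR_n = 0.75 × 609.9 = 457 kN.

457 kN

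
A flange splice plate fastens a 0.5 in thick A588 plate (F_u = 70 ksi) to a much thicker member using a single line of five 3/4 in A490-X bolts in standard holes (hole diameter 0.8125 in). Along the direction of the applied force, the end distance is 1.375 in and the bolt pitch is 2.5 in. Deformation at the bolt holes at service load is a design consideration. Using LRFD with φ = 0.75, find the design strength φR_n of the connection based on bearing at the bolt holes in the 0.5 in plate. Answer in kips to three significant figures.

220 kips

Per bolt r_n = 1.2 l_c t F_u ≤ 2.4 d t F_u; upper limit = 2.4 × 0.75 × 0.5 × 70 = 63 kips.
Edge bolt: l_c = 1.375 − 0.8125/2 = 0.9688 in → 1.2 × 0.9688 × 0.5 × 70 = 40.69 → r_n = 40.69 kips.
Interior bolts: l_c = 2.5 − 0.8125 = 1.688 in → 1.2 × 1.688 × 0.5 × 70 = 70.88 → r_n = 63 kips.
R_n = 1 × 40.69 + 4 × 63 = 292.7 kips.
Design strength φR_n = 0.75 × 292.7 = 220 kips.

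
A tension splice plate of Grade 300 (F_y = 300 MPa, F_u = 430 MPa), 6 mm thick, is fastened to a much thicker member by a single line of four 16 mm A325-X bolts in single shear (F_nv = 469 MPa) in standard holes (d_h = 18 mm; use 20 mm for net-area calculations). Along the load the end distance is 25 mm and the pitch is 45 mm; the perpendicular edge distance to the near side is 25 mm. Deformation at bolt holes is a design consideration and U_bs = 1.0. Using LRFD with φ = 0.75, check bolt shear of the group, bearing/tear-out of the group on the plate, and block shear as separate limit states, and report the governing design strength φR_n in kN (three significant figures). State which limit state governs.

134 kN (block shear governs)

Bolt shear: A_b = π·16²/4 = 201.1 mm²; R_n = 469 × 201.1 × 4 × 1 / 1000 = 377.2 kN → 0.75 × 377.2 = 283 kN.
Bearing: edge l_c = 16, r_n = 49.54 kN; interior l_c = 27, r_n = 83.59 kN; R_n = 49.54 + 3·83.59 = 300.3 kN → 225 kN.
Block shear: A_gv = 960, A_nv = 540, A_nt = 90 mm²; R_n = min(0.6F_uA_nv, 0.6F_yA_gv) + U_bs·F_u·A_nt = 178 kN → 134 kN.
Block shear governs: 134 kN.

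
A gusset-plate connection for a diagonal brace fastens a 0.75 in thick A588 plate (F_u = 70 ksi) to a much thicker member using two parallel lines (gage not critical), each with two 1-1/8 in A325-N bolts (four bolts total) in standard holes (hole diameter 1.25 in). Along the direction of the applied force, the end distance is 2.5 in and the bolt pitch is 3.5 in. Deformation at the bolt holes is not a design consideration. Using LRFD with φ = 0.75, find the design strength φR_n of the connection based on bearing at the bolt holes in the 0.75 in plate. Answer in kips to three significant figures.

Per bolt r_n = 1.5 l_c t F_u ≤ 3.0 d t F_u; upper limit = 3.0 × 1.125 × 0.75 × 70 = 177.2 kips.
Edge bolt: l_c = 2.5 − 1.25/2 = 1.875 in → 1.5 × 1.875 × 0.75 × 70 = 147.7 → r_n = 147.7 kips.
Interior bolts: l_c = 3.5 − 1.25 = 2.25 in → 1.5 × 2.25 × 0.75 × 70 = 177.2 → r_n = 177.2 kips.
R_n = 2 × 147.7 + 2 × 177.2 = 649.7 kips.
Design strength φR_n = 0.75 × 649.7 = 487 kips.

487 kips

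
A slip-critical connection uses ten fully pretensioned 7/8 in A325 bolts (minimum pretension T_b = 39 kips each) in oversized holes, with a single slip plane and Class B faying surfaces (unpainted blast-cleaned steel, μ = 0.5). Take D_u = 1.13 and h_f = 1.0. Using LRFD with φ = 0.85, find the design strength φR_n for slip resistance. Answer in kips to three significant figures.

187 kips

R_n = μ · D_u · h_f · T_b · n_s · n_b = 0.5 × 1.13 × 1.0 × 39 × 1 × 10 = 220.3 kips.
Design strength φR_n = 0.85 × 220.3 = 187 kips.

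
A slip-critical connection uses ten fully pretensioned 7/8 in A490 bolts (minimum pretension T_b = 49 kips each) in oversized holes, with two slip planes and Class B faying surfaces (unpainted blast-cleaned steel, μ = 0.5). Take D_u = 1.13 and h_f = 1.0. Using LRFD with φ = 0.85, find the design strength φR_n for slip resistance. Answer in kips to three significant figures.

471 kips

R_n = μ · D_u · h_f · T_b · n_s · n_b = 0.5 × 1.13 × 1.0 × 49 × 2 × 10 = 553.7 kips.
Design strength φR_n = 0.85 × 553.7 = 471 kips.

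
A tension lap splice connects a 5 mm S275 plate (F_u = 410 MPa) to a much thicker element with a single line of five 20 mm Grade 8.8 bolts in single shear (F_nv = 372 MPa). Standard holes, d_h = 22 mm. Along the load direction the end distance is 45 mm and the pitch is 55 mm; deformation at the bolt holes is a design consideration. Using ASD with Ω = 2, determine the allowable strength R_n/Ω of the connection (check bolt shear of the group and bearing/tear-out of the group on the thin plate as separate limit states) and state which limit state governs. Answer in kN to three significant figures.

204 kN (bearing governs)

Bolt shear: A_b = π·20²/4 = 314.2 mm²; R_n = 372 × 314.2 × 5 × 1 / 1000 = 584.3 kN → 584.3 / 2 = 292 kN.
Bearing (1.2 l_c t F_u ≤ 2.4 d t F_u): upper limit = 2.4·20·5·410 / 1000 = 98.4 kN.
  Edge l_c = 45 − 22/2 = 34 → r_n = 83.64 kN; interior l_c = 55 − 22 = 33 → r_n = 81.18 kN.
  R_n,bearing = 1·83.64 + 4·81.18 = 408.4 kN → 408.4 / 2 = 204 kN.
Bearing governs: 204 kN.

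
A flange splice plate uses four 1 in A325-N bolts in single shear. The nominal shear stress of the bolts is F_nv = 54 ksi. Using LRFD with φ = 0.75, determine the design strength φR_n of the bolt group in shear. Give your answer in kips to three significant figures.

A_b = π × 1² / 4 = 0.7854 in².
R_n = F_nv · A_b · n · n_s = 54 × 0.7854 × 4 × 1 = 169.6 kips.
Design strength φR_n = 0.75 × 169.6 = 127 kips.

127 kips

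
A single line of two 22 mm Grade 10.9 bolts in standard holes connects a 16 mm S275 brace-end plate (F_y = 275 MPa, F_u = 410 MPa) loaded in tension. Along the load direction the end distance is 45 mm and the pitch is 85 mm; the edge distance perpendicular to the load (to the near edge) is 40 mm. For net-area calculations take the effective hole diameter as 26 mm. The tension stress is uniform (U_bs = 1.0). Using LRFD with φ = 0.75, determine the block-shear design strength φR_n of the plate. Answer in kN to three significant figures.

390 kN

Shear plane L_v = 45 + 1·85 = 130 mm; A_gv = 130 × 16 = 2080 mm².
A_nv = (130 − 1.5·26) × 16 = 1456 mm².
A_nt = (40 − 0.5·26) × 16 = 432 mm².
0.6 F_u A_nv = 358.2 kN; 0.6 F_y A_gv = 343.2 kN → shear yielding governs the shear term.
R_n = 343.2 + 1.0 × 410 × 432 / 1000 = 520.3 kN.
Design strength φR_n = 0.75 × 520.3 = 390 kN.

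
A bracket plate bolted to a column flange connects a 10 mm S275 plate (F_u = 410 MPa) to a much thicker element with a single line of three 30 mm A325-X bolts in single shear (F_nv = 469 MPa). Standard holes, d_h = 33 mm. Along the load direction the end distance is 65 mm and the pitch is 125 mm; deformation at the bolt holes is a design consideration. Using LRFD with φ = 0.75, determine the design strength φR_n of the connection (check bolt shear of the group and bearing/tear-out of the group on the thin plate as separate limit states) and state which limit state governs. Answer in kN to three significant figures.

622 kN (bearing governs)

Bolt shear: A_b = π·30²/4 = 706.9 mm²; R_n = 469 × 706.9 × 3 × 1 / 1000 = 994.5 kN → 0.75 × 994.5 = 746 kN.
Bearing (1.2 l_c t F_u ≤ 2.4 d t F_u): upper limit = 2.4·30·10·410 / 1000 = 295.2 kN.
  Edge l_c = 65 − 33/2 = 48.5 → r_n = 238.6 kN; interior l_c = 125 − 33 = 92 → r_n = 295.2 kN.
  R_n,bearing = 1·238.6 + 2·295.2 = 829 kN → 0.75 × 829 = 622 kN.
Bearing governs: 622 kN.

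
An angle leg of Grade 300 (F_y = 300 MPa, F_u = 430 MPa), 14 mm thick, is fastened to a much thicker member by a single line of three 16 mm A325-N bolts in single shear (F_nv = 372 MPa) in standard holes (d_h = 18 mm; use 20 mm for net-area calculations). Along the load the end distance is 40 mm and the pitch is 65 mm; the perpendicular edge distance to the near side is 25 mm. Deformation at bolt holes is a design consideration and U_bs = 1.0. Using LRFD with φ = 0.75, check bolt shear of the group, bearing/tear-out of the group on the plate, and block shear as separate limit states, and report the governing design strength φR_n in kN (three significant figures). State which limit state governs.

Bolt shear: A_b = π·16²/4 = 201.1 mm²; R_n = 372 × 201.1 × 3 × 1 / 1000 = 224.4 kN → 0.75 × 224.4 = 168 kN.
Bearing: edge l_c = 31, r_n = 223.9 kN; interior l_c = 47, r_n = 231.2 kN; R_n = 223.9 + 2·231.2 = 686.3 kN → 515 kN.
Block shear: A_gv = 2380, A_nv = 1680, A_nt = 210 mm²; R_n = min(0.6F_uA_nv, 0.6F_yA_gv) + U_bs·F_u·A_nt = 518.7 kN → 389 kN.
Bolt shear governs: 168 kN.

168 kN (bolt shear governs)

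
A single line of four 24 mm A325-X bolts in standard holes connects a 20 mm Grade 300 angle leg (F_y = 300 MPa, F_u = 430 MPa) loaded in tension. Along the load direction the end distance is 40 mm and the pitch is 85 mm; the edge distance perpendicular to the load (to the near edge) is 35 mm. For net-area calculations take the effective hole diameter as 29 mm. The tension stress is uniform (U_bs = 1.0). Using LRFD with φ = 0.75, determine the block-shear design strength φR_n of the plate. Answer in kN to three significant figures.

881 kN

Shear plane L_v = 40 + 3·85 = 295 mm; A_gv = 295 × 20 = 5900 mm².
A_nv = (295 − 3.5·29) × 20 = 3870 mm².
A_nt = (35 − 0.5·29) × 20 = 410 mm².
0.6 F_u A_nv = 998.5 kN; 0.6 F_y A_gv = 1062 kN → shear rupture governs the shear term.
R_n = 998.5 + 1.0 × 430 × 410 / 1000 = 1175 kN.
Design strength φR_n = 0.75 × 1175 = 881 kN.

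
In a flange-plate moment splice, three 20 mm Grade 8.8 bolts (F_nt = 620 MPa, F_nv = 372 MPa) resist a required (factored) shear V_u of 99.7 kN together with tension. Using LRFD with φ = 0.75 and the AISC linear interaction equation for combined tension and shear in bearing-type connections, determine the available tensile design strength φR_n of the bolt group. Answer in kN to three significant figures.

A_b = π·20²/4 = 314.2 mm²; f_rv = 99.7 × 1000 / (3 × 314.2) = 105.8 MPa.
F'_nt = 1.3 F_nt − (F_nt / φF_nv) f_rv = 1.3·620 − (620/(0.75·372))·105.8 = 570.9 MPa, capped at F_nt → F'_nt = 570.9 MPa.
R_n = F'_nt · A_b · n = 570.9 × 314.2 × 3 / 1000 = 538.1 kN.
Design strength φR_n = 0.75 × 538.1 = 404 kN.

404 kN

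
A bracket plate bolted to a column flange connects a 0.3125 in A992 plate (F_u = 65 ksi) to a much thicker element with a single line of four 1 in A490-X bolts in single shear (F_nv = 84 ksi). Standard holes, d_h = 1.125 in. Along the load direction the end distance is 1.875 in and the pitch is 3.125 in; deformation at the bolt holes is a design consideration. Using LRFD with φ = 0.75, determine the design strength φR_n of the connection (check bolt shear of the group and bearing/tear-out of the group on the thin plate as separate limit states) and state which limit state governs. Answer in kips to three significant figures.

134 kips (bearing governs)

Bolt shear: A_b = π·1²/4 = 0.7854 in²; R_n = 84 × 0.7854 × 4 × 1 = 263.9 kips → 0.75 × 263.9 = 198 kips.
Bearing (1.2 l_c t F_u ≤ 2.4 d t F_u): upper limit = 2.4·1·0.3125·65 = 48.75 kips.
  Edge l_c = 1.875 − 1.125/2 = 1.312 → r_n = 31.99 kips; interior l_c = 3.125 − 1.125 = 2 → r_n = 48.75 kips.
  R_n,bearing = 1·31.99 + 3·48.75 = 178.2 kips → 0.75 × 178.2 = 134 kips.
Bearing governs: 134 kips.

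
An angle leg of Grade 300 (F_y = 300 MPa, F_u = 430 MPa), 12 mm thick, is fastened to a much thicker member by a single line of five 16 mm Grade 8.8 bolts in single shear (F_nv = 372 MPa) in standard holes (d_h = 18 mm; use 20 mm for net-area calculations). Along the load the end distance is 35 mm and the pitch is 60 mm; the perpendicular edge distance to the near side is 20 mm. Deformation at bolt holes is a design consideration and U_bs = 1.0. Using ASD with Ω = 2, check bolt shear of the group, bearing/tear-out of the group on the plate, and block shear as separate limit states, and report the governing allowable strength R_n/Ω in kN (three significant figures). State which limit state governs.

Bolt shear: A_b = π·16²/4 = 201.1 mm²; R_n = 372 × 201.1 × 5 × 1 / 1000 = 374 kN → 374 / 2 = 187 kN.
Bearing: edge l_c = 26, r_n = 161 kN; interior l_c = 42, r_n = 198.1 kN; R_n = 161 + 4·198.1 = 953.6 kN → 477 kN.
Block shear: A_gv = 3300, A_nv = 2220, A_nt = 120 mm²; R_n = min(0.6F_uA_nv, 0.6F_yA_gv) + U_bs·F_u·A_nt = 624.4 kN → 312 kN.
Bolt shear governs: 187 kN.

187 kN (bolt shear governs)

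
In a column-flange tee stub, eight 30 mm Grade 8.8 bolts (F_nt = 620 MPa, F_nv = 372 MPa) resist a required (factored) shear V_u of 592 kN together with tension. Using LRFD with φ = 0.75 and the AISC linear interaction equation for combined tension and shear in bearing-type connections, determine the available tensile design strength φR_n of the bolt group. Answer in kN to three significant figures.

2430 kN

A_b = π·30²/4 = 706.9 mm²; f_rv = 592 × 1000 / (8 × 706.9) = 104.7 MPa.
F'_nt = 1.3 F_nt − (F_nt / φF_nv) f_rv = 1.3·620 − (620/(0.75·372))·104.7 = 573.4 MPa, capped at F_nt → F'_nt = 573.4 MPa.
R_n = F'_nt · A_b · n = 573.4 × 706.9 × 8 / 1000 = 3242 kN.
Design strength φR_n = 0.75 × 3242 = 2430 kN.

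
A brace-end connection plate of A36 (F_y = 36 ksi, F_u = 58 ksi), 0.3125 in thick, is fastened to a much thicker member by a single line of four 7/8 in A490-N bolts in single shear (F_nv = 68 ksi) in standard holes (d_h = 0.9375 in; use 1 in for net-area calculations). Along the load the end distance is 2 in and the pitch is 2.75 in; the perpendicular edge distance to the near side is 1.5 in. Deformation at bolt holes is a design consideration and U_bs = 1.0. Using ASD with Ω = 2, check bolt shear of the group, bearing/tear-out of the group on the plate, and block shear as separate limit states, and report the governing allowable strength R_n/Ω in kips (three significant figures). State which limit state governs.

43.7 kips (block shear governs)

Bolt shear: A_b = π·0.875²/4 = 0.6013 in²; R_n = 68 × 0.6013 × 4 × 1 = 163.6 kips → 163.6 / 2 = 81.8 kips.
Bearing: edge l_c = 1.531, r_n = 33.3 kips; interior l_c = 1.812, r_n = 38.06 kips; R_n = 33.3 + 3·38.06 = 147.5 kips → 73.7 kips.
Block shear: A_gv = 3.203, A_nv = 2.109, A_nt = 0.3125 in²; R_n = min(0.6F_uA_nv, 0.6F_yA_gv) + U_bs·F_u·A_nt = 87.31 kips → 43.7 kips.
Block shear governs: 43.7 kips.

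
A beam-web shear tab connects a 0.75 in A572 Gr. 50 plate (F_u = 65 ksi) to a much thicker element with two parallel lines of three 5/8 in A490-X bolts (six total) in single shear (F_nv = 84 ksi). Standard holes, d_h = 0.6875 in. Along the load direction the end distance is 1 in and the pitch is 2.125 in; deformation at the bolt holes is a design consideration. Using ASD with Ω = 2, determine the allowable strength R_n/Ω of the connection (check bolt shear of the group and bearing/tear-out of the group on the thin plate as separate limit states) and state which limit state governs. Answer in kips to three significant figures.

Bolt shear: A_b = π·0.625²/4 = 0.3068 in²; R_n = 84 × 0.3068 × 6 × 1 = 154.6 kips → 154.6 / 2 = 77.3 kips.
Bearing (1.2 l_c t F_u ≤ 2.4 d t F_u): upper limit = 2.4·0.625·0.75·65 = 73.12 kips.
  Edge l_c = 1 − 0.6875/2 = 0.6562 → r_n = 38.39 kips; interior l_c = 2.125 − 0.6875 = 1.438 → r_n = 73.12 kips.
  R_n,bearing = 2·38.39 + 4·73.12 = 369.3 kips → 369.3 / 2 = 185 kips.
Bolt shear governs: 77.3 kips.

77.3 kips (bolt shear governs)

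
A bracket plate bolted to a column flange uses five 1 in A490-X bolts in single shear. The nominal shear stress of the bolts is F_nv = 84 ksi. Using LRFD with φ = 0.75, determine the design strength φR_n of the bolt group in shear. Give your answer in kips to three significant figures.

A_b = π × 1² / 4 = 0.7854 in².
R_n = F_nv · A_b · n · n_s = 84 × 0.7854 × 5 × 1 = 329.9 kips.
Design strength φR_n = 0.75 × 329.9 = 247 kips.

247 kips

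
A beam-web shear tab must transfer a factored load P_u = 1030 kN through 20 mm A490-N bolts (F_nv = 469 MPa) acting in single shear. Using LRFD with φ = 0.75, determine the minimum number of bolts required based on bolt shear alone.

A_b = π·20²/4 = 314.2 mm².
Per-bolt design strength φR_n = 0.75 × 469 × 314.2 × 1 / 1000 = 110.5 kN.
n ≥ 1030 / 110.5 = 9.321 → use 10 bolts.

10 bolts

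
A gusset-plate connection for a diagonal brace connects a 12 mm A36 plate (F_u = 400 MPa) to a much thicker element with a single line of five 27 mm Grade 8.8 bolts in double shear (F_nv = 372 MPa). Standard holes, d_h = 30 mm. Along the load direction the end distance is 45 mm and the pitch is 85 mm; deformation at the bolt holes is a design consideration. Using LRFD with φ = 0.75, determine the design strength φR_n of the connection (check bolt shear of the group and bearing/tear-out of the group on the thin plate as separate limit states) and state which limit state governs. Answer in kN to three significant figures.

1060 kN (bearing governs)

Bolt shear: A_b = π·27²/4 = 572.6 mm²; R_n = 372 × 572.6 × 5 × 2 / 1000 = 2130 kN → 0.75 × 2130 = 1600 kN.
Bearing (1.2 l_c t F_u ≤ 2.4 d t F_u): upper limit = 2.4·27·12·400 / 1000 = 311 kN.
  Edge l_c = 45 − 30/2 = 30 → r_n = 172.8 kN; interior l_c = 85 − 30 = 55 → r_n = 311 kN.
  R_n,bearing = 1·172.8 + 4·311 = 1417 kN → 0.75 × 1417 = 1060 kN.
Bearing governs: 1060 kN.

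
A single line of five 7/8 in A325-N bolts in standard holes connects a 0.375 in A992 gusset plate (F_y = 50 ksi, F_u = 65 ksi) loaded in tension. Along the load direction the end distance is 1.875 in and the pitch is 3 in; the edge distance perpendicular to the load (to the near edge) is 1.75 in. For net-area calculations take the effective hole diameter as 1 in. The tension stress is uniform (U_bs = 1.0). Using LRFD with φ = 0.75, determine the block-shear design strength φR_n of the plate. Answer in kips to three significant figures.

126 kips

Shear plane L_v = 1.875 + 4·3 = 13.88 in; A_gv = 13.88 × 0.375 = 5.203 in².
A_nv = (13.88 − 4.5·1) × 0.375 = 3.516 in².
A_nt = (1.75 − 0.5·1) × 0.375 = 0.4688 in².
0.6 F_u A_nv = 137.1 kips; 0.6 F_y A_gv = 156.1 kips → shear rupture governs the shear term.
R_n = 137.1 + 1.0 × 65 × 0.4688 = 167.6 kips.
Design strength φR_n = 0.75 × 167.6 = 126 kips.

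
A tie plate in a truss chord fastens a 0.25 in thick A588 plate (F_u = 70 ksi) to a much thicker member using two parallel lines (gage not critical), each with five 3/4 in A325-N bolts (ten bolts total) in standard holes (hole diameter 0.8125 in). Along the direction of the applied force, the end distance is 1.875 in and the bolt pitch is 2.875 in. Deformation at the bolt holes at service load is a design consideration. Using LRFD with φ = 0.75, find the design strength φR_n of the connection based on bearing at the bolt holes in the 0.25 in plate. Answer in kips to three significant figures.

Per bolt r_n = 1.2 l_c t F_u ≤ 2.4 d t F_u; upper limit = 2.4 × 0.75 × 0.25 × 70 = 31.5 kips.
Edge bolt: l_c = 1.875 − 0.8125/2 = 1.469 in → 1.2 × 1.469 × 0.25 × 70 = 30.84 → r_n = 30.84 kips.
Interior bolts: l_c = 2.875 − 0.8125 = 2.062 in → 1.2 × 2.062 × 0.25 × 70 = 43.31 → r_n = 31.5 kips.
R_n = 2 × 30.84 + 8 × 31.5 = 313.7 kips.
Design strength φR_n = 0.75 × 313.7 = 235 kips.

235 kips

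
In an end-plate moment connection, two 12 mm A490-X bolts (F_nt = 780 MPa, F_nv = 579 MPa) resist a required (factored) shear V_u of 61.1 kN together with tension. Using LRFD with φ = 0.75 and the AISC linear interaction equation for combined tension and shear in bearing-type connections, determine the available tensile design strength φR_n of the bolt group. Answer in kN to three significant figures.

A_b = π·12²/4 = 113.1 mm²; f_rv = 61.1 × 1000 / (2 × 113.1) = 270.1 MPa.
F'_nt = 1.3 F_nt − (F_nt / φF_nv) f_rv = 1.3·780 − (780/(0.75·579))·270.1 = 528.8 MPa, capped at F_nt → F'_nt = 528.8 MPa.
R_n = F'_nt · A_b · n = 528.8 × 113.1 × 2 / 1000 = 119.6 kN.
Design strength φR_n = 0.75 × 119.6 = 89.7 kN.

89.7 kN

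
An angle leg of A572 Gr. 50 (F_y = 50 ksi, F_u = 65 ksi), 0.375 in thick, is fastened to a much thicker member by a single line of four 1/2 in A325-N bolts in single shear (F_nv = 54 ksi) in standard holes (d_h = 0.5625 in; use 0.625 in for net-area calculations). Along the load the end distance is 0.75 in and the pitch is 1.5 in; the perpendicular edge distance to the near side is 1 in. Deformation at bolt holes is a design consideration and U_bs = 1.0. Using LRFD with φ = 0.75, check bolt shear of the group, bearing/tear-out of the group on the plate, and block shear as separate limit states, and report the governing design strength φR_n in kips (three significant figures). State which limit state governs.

Bolt shear: A_b = π·0.5²/4 = 0.1963 in²; R_n = 54 × 0.1963 × 4 × 1 = 42.41 kips → 0.75 × 42.41 = 31.8 kips.
Bearing: edge l_c = 0.4688, r_n = 13.71 kips; interior l_c = 0.9375, r_n = 27.42 kips; R_n = 13.71 + 3·27.42 = 95.98 kips → 72 kips.
Block shear: A_gv = 1.969, A_nv = 1.148, A_nt = 0.2578 in²; R_n = min(0.6F_uA_nv, 0.6F_yA_gv) + U_bs·F_u·A_nt = 61.55 kips → 46.2 kips.
Bolt shear governs: 31.8 kips.

31.8 kips (bolt shear governs)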